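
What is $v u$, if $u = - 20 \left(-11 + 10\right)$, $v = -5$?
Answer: $-100$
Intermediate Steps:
$u = 20$ ($u = \left(-20\right) \left(-1\right) = 20$)
$v u = \left(-5\right) 20 = -100$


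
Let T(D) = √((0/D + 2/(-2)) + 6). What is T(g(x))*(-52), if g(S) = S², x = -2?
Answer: -52*√5 ≈ -116.28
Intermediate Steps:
T(D) = √5 (T(D) = √((0 + 2*(-½)) + 6) = √((0 - 1) + 6) = √(-1 + 6) = √5)
T(g(x))*(-52) = √5*(-52) = -52*√5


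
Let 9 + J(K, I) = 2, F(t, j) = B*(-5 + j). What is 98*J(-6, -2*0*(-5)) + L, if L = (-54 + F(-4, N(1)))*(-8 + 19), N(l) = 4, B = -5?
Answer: -1225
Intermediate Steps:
F(t, j) = 25 - 5*j (F(t, j) = -5*(-5 + j) = 25 - 5*j)
J(K, I) = -7 (J(K, I) = -9 + 2 = -7)
L = -539 (L = (-54 + (25 - 5*4))*(-8 + 19) = (-54 + (25 - 20))*11 = (-54 + 5)*11 = -49*11 = -539)
98*J(-6, -2*0*(-5)) + L = 98*(-7) - 539 = -686 - 539 = -1225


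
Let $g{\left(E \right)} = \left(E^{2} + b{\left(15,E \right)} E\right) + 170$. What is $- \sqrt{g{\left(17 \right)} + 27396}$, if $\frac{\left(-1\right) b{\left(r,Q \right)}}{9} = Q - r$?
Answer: $- 3 \sqrt{3061} \approx -165.98$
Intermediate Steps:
$b{\left(r,Q \right)} = - 9 Q + 9 r$ ($b{\left(r,Q \right)} = - 9 \left(Q - r\right) = - 9 Q + 9 r$)
$g{\left(E \right)} = 170 + E^{2} + E \left(135 - 9 E\right)$ ($g{\left(E \right)} = \left(E^{2} + \left(- 9 E + 9 \cdot 15\right) E\right) + 170 = \left(E^{2} + \left(- 9 E + 135\right) E\right) + 170 = \left(E^{2} + \left(135 - 9 E\right) E\right) + 170 = \left(E^{2} + E \left(135 - 9 E\right)\right) + 170 = 170 + E^{2} + E \left(135 - 9 E\right)$)
$- \sqrt{g{\left(17 \right)} + 27396} = - \sqrt{\left(170 - 8 \cdot 17^{2} + 135 \cdot 17\right) + 27396} = - \sqrt{\left(170 - 2312 + 2295\right) + 27396} = - \sqrt{153 + 27396} = - \sqrt{27549} = - 3 \sqrt{3061}$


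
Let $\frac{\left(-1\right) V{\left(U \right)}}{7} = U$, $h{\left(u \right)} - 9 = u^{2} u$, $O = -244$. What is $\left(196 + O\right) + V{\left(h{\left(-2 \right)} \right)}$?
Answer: $-55$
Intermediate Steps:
$h{\left(u \right)} = 9 + u^{3}$ ($h{\left(u \right)} = 9 + u^{2} u = 9 + u^{3}$)
$V{\left(U \right)} = - 7 U$
$\left(196 + O\right) + V{\left(h{\left(-2 \right)} \right)} = \left(196 - 244\right) - 7 \left(9 + \left(-2\right)^{3}\right) = -48 - 7 \left(9 - 8\right) = -48 - 7 = -55$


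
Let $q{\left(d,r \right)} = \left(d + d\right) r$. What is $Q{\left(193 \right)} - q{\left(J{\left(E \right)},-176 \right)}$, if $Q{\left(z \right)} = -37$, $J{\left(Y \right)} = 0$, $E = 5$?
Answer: $-37$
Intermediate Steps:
$q{\left(d,r \right)} = 2 d r$
$Q{\left(193 \right)} - q{\left(J{\left(E \right)},-176 \right)} = -37 - 2 \cdot 0 \left(-176\right) = -37 - 0 = -37 + 0 = -37$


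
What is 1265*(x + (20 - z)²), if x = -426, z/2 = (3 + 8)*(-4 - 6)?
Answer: 72325110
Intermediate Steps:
z = -220 (z = 2*((3 + 8)*(-4 - 6)) = 2*(11*(-10)) = 2*(-110) = -220)
1265*(x + (20 - z)²) = 1265*(-426 + (20 - 1*(-220))²) = 1265*(-426 + (20 + 220)²) = 1265*(-426 + 240²) = 1265*(-426 + 57600) = 1265*57174 = 72325110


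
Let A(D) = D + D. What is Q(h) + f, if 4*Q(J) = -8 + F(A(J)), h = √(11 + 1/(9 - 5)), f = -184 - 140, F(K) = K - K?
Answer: -326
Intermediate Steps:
A(D) = 2*D
F(K) = 0
f = -324
h = 3*√5/2 (h = √(11 + 1/4) = √(11 + ¼) = √(45/4) = 3*√5/2 ≈ 3.3541)
Q(J) = -2 (Q(J) = (-8 + 0)/4 = (¼)*(-8) = -2)
Q(h) + f = -2 - 324 = -326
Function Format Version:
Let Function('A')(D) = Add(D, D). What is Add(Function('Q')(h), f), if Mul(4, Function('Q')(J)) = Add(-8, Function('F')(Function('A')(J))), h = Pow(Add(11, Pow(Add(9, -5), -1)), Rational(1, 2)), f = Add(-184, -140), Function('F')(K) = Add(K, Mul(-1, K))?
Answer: -326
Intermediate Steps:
Function('A')(D) = Mul(2, D)
Function('F')(K) = 0
f = -324
h = Mul(Rational(3, 2), Pow(5, Rational(1, 2))) (h = Pow(Add(11, Pow(4, -1)), Rational(1, 2)) = Pow(Add(11, Rational(1, 4)), Rational(1, 2)) = Pow(Rational(45, 4), Rational(1, 2)) = Mul(Rational(3, 2), Pow(5, Rational(1, 2))) ≈ 3.3541)
Function('Q')(J) = -2 (Function('Q')(J) = Mul(Rational(1, 4), Add(-8, 0)) = Mul(Rational(1, 4), -8) = -2)
Add(Function('Q')(h), f) = Add(-2, -324) = -326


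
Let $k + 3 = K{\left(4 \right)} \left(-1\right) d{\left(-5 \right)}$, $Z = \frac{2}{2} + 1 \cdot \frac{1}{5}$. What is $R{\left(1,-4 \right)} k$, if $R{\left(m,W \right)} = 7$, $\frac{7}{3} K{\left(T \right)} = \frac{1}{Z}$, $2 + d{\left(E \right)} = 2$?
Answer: $-21$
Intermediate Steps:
$Z = \frac{6}{5}$ ($Z = 2 \cdot \frac{1}{2} + 1 \cdot \frac{1}{5} = 1 + \frac{1}{5} = \frac{6}{5} \approx 1.2$)
$d{\left(E \right)} = 0$ ($d{\left(E \right)} = -2 + 2 = 0$)
$K{\left(T \right)} = \frac{5}{14}$ ($K{\left(T \right)} = \frac{3}{7 \cdot \frac{6}{5}} = \frac{3}{7} \cdot \frac{5}{6} = \frac{5}{14}$)
$k = -3$ ($k = -3 + \frac{5}{14} \left(-1\right) 0 = -3 - 0 = -3 + 0 = -3$)
$R{\left(1,-4 \right)} k = 7 \left(-3\right) = -21$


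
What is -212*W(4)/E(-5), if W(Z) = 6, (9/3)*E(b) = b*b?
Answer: -3816/25 ≈ -152.64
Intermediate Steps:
E(b) = b²/3 (E(b) = (b*b)/3 = b²/3)
-212*W(4)/E(-5) = -1272/((⅓)*(-5)²) = -1272/((⅓)*25) = -1272/25/3 = -1272*3/25 = -212*18/25 = -3816/25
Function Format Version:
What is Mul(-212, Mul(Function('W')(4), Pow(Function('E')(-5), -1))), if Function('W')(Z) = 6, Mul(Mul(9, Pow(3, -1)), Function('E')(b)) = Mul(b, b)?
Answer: Rational(-3816, 25) ≈ -152.64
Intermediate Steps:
Function('E')(b) = Mul(Rational(1, 3), Pow(b, 2)) (Function('E')(b) = Mul(Rational(1, 3), Mul(b, b)) = Mul(Rational(1, 3), Pow(b, 2)))
Mul(-212, Mul(Function('W')(4), Pow(Function('E')(-5), -1))) = Mul(-212, Mul(6, Pow(Mul(Rational(1, 3), Pow(-5, 2)), -1))) = Mul(-212, Mul(6, Pow(Mul(Rational(1, 3), 25), -1))) = Mul(-212, Mul(6, Pow(Rational(25, 3), -1))) = Mul(-212, Mul(6, Rational(3, 25))) = Mul(-212, Rational(18, 25)) = Rational(-3816, 25)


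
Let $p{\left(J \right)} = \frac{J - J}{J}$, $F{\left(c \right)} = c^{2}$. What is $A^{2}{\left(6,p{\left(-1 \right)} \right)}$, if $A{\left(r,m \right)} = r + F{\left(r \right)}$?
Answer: $1764$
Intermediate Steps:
$p{\left(J \right)} = 0$ ($p{\left(J \right)} = \frac{0}{J} = 0$)
$A{\left(r,m \right)} = r + r^{2}$
$A^{2}{\left(6,p{\left(-1 \right)} \right)} = \left(6 \left(1 + 6\right)\right)^{2} = \left(6 \cdot 7\right)^{2} = 42^{2} = 1764$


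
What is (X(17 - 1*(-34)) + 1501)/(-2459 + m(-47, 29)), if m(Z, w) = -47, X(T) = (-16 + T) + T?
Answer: -1587/2506 ≈ -0.63328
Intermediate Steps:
X(T) = -16 + 2*T
(X(17 - 1*(-34)) + 1501)/(-2459 + m(-47, 29)) = ((-16 + 2*(17 - 1*(-34))) + 1501)/(-2459 - 47) = ((-16 + 2*(17 + 34)) + 1501)/(-2506) = ((-16 + 2*51) + 1501)*(-1/2506) = ((-16 + 102) + 1501)*(-1/2506) = (86 + 1501)*(-1/2506) = 1587*(-1/2506) = -1587/2506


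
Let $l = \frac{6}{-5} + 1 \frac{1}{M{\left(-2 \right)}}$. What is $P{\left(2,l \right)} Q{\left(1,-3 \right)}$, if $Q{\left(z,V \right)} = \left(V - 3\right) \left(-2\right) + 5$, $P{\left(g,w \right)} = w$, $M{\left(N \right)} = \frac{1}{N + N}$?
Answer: $- \frac{442}{5} \approx -88.4$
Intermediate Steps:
$M{\left(N \right)} = \frac{1}{2 N}$
$l = - \frac{26}{5}$ ($l = \frac{6}{-5} + 1 \frac{1}{\frac{1}{2} \frac{1}{-2}} = 6 \left(- \frac{1}{5}\right) + 1 \frac{1}{\frac{1}{2} \left(- \frac{1}{2}\right)} = - \frac{6}{5} + 1 \frac{1}{- \frac{1}{4}} = - \frac{6}{5} + 1 \left(-4\right) = - \frac{6}{5} - 4 = - \frac{26}{5} \approx -5.2$)
$Q{\left(z,V \right)} = 11 - 2 V$ ($Q{\left(z,V \right)} = \left(-3 + V\right) \left(-2\right) + 5 = \left(6 - 2 V\right) + 5 = 11 - 2 V$)
$P{\left(2,l \right)} Q{\left(1,-3 \right)} = - \frac{26 \left(11 - -6\right)}{5} = - \frac{26 \left(11 + 6\right)}{5} = \left(- \frac{26}{5}\right) 17 = - \frac{442}{5}$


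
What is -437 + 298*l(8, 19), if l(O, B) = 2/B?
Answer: -7707/19 ≈ -405.63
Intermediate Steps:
-437 + 298*l(8, 19) = -437 + 298*(2/19) = -437 + 596/19 = -7707/19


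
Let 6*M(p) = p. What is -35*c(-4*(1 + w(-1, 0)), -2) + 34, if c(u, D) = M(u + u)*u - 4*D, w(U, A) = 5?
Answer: -6966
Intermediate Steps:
M(p) = p/6
c(u, D) = -4*D + u**2/3 (c(u, D) = ((u + u)/6)*u - 4*D = ((2*u)/6)*u - 4*D = (u/3)*u - 4*D = u**2/3 - 4*D = -4*D + u**2/3)
-35*c(-4*(1 + w(-1, 0)), -2) + 34 = -35*(-4*(-2) + (-4*(1 + 5))**2/3) + 34 = -35*(8 + (-4*6)**2/3) + 34 = -35*(8 + (1/3)*(-24)**2) + 34 = -35*(8 + (1/3)*576) + 34 = -35*(8 + 192) + 34 = -35*200 + 34 = -7000 + 34 = -6966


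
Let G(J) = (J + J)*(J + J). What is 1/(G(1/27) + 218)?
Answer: 729/158926 ≈ 0.0045870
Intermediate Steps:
G(J) = 4*J**2 (G(J) = (2*J)*(2*J) = 4*J**2)
1/(G(1/27) + 218) = 1/(4*(1/27)**2 + 218) = 1/(4*(1/729) + 218) = 1/(4/729 + 218) = 1/(158926/729) = 729/158926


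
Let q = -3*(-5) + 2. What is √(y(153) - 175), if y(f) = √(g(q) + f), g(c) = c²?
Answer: √(-175 + √442) ≈ 12.409*I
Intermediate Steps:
q = 17 (q = 15 + 2 = 17)
y(f) = √(289 + f) (y(f) = √(17² + f) = √(289 + f))
√(y(153) - 175) = √(√(289 + 153) - 175) = √(√442 - 175) = √(-175 + √442)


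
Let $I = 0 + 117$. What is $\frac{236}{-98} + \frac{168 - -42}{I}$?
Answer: $- \frac{1172}{1911} \approx -0.61329$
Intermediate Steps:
$I = 117$
$\frac{236}{-98} + \frac{168 - -42}{I} = \frac{236}{-98} + \frac{168 - -42}{117} = 236 \left(- \frac{1}{98}\right) + \left(168 + 42\right) \frac{1}{117} = - \frac{118}{49} + 210 \cdot \frac{1}{117} = - \frac{118}{49} + \frac{70}{39} = - \frac{1172}{1911}$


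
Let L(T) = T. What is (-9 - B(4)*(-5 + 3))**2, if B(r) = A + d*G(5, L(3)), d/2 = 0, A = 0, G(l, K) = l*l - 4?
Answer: 81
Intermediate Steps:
G(l, K) = -4 + l**2 (G(l, K) = l**2 - 4 = -4 + l**2)
d = 0 (d = 2*0 = 0)
B(r) = 0 (B(r) = 0 + 0*(-4 + 5**2) = 0 + 0*(-4 + 25) = 0 + 0*21 = 0 + 0 = 0)
(-9 - B(4)*(-5 + 3))**2 = (-9 - 0*(-5 + 3))**2 = (-9 - 0*(-2))**2 = (-9 - 1*0)**2 = (-9 + 0)**2 = (-9)**2 = 81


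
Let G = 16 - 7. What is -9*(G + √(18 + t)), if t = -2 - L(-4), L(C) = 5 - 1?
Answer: -81 - 18*√3 ≈ -112.18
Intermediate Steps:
L(C) = 4
t = -6 (t = -2 - 1*4 = -2 - 4 = -6)
G = 9
-9*(G + √(18 + t)) = -9*(9 + √(18 - 6)) = -9*(9 + √12) = -9*(9 + 2*√3) = -81 - 18*√3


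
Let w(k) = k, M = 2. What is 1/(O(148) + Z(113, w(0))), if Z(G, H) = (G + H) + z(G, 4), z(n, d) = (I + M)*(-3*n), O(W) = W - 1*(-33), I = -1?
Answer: -1/45 ≈ -0.022222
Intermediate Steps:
O(W) = 33 + W (O(W) = W + 33 = 33 + W)
z(n, d) = -3*n (z(n, d) = (-1 + 2)*(-3*n) = 1*(-3*n) = -3*n)
Z(G, H) = H - 2*G (Z(G, H) = (G + H) - 3*G = H - 2*G)
1/(O(148) + Z(113, w(0))) = 1/((33 + 148) + (0 - 2*113)) = 1/(181 + (0 - 226)) = 1/(181 - 226) = 1/(-45) = -1/45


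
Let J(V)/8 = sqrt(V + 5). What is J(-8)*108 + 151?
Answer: 151 + 864*I*sqrt(3) ≈ 151.0 + 1496.5*I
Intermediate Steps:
J(V) = 8*sqrt(5 + V) (J(V) = 8*sqrt(V + 5) = 8*sqrt(5 + V))
J(-8)*108 + 151 = (8*sqrt(5 - 8))*108 + 151 = (8*sqrt(-3))*108 + 151 = (8*(I*sqrt(3)))*108 + 151 = (8*I*sqrt(3))*108 + 151 = 864*I*sqrt(3) + 151 = 151 + 864*I*sqrt(3)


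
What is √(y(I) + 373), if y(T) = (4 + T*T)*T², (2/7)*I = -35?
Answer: 3*√400440777/4 ≈ 15008.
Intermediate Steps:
I = -245/2 (I = (7/2)*(-35) = -245/2 ≈ -122.50)
y(T) = T²*(4 + T²) (y(T) = (4 + T²)*T² = T²*(4 + T²))
√(y(I) + 373) = √((-245/2)²*(4 + (-245/2)²) + 373) = √(60025*(4 + 60025/4)/4 + 373) = √((60025/4)*(60041/4) + 373) = √(3603961025/16 + 373) = √(3603966993/16) = 3*√400440777/4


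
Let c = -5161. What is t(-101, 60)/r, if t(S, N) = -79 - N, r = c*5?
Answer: 139/25805 ≈ 0.0053866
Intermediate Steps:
r = -25805 (r = -5161*5 = -25805)
t(-101, 60)/r = (-79 - 1*60)/(-25805) = (-79 - 60)*(-1/25805) = -139*(-1/25805) = 139/25805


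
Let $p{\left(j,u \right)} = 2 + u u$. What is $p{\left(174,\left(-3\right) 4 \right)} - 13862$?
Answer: $-13716$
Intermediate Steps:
$p{\left(j,u \right)} = 2 + u^{2}$
$p{\left(174,\left(-3\right) 4 \right)} - 13862 = \left(2 + \left(\left(-3\right) 4\right)^{2}\right) - 13862 = \left(2 + \left(-12\right)^{2}\right) - 13862 = \left(2 + 144\right) - 13862 = 146 - 13862 = -13716$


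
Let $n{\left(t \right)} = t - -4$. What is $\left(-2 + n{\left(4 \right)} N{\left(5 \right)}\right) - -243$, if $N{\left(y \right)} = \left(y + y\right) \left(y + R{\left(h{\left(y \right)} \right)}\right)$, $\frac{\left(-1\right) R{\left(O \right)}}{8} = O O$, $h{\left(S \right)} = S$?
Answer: $-15359$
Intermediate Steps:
$R{\left(O \right)} = - 8 O^{2}$ ($R{\left(O \right)} = - 8 O O = - 8 O^{2}$)
$N{\left(y \right)} = 2 y \left(y - 8 y^{2}\right)$ ($N{\left(y \right)} = \left(y + y\right) \left(y - 8 y^{2}\right) = 2 y \left(y - 8 y^{2}\right)$)
$n{\left(t \right)} = 4 + t$ ($n{\left(t \right)} = t + 4 = 4 + t$)
$\left(-2 + n{\left(4 \right)} N{\left(5 \right)}\right) - -243 = \left(-2 + \left(4 + 4\right) 5^{2} \left(2 - 80\right)\right) - -243 = \left(-2 + 8 \cdot 25 \left(2 - 80\right)\right) + 243 = \left(-2 + 8 \cdot 25 \left(-78\right)\right) + 243 = \left(-2 + 8 \left(-1950\right)\right) + 243 = \left(-2 - 15600\right) + 243 = -15602 + 243 = -15359$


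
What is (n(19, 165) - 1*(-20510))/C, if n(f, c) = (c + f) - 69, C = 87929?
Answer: 20625/87929 ≈ 0.23456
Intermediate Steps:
n(f, c) = -69 + c + f
(n(19, 165) - 1*(-20510))/C = ((-69 + 165 + 19) - 1*(-20510))/87929 = (115 + 20510)*(1/87929) = 20625*(1/87929) = 20625/87929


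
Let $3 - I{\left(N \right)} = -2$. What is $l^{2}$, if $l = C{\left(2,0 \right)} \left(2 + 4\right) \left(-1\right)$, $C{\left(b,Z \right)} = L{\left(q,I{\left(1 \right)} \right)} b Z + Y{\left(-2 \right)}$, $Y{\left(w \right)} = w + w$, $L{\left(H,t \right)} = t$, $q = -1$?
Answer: $576$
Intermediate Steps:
$I{\left(N \right)} = 5$ ($I{\left(N \right)} = 3 - -2 = 3 + 2 = 5$)
$Y{\left(w \right)} = 2 w$
$C{\left(b,Z \right)} = -4 + 5 Z b$ ($C{\left(b,Z \right)} = 5 b Z + 2 \left(-2\right) = 5 Z b - 4 = -4 + 5 Z b$)
$l = 24$ ($l = \left(-4 + 5 \cdot 0 \cdot 2\right) \left(2 + 4\right) \left(-1\right) = \left(-4 + 0\right) 6 \left(-1\right) = \left(-4\right) \left(-6\right) = 24$)
$l^{2} = 24^{2} = 576$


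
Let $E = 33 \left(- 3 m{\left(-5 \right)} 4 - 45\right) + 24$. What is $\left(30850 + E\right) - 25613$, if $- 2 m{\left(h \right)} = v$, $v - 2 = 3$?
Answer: $4766$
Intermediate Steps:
$v = 5$ ($v = 2 + 3 = 5$)
$m{\left(h \right)} = - \frac{5}{2}$ ($m{\left(h \right)} = \left(- \frac{1}{2}\right) 5 = - \frac{5}{2}$)
$E = -471$ ($E = 33 \left(\left(-3\right) \left(- \frac{5}{2}\right) 4 - 45\right) + 24 = 33 \left(\frac{15}{2} \cdot 4 - 45\right) + 24 = 33 \left(30 - 45\right) + 24 = 33 \left(-15\right) + 24 = -495 + 24 = -471$)
$\left(30850 + E\right) - 25613 = \left(30850 - 471\right) - 25613 = 30379 - 25613 = 4766$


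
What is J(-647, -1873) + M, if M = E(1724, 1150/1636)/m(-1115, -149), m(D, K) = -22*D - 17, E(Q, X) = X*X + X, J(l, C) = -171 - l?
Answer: 7807465428287/16402236612 ≈ 476.00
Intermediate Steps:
E(Q, X) = X + X**2 (E(Q, X) = X**2 + X = X + X**2)
m(D, K) = -17 - 22*D
M = 800975/16402236612 (M = ((1150/1636)*(1 + 1150/1636))/(-17 - 22*(-1115)) = ((1150*(1/1636))*(1 + 1150*(1/1636)))/(-17 + 24530) = (575*(1 + 575/818)/818)/24513 = ((575/818)*(1393/818))*(1/24513) = (800975/669124)*(1/24513) = 800975/16402236612 ≈ 4.8833e-5)
J(-647, -1873) + M = (-171 - 1*(-647)) + 800975/16402236612 = (-171 + 647) + 800975/16402236612 = 476 + 800975/16402236612 = 7807465428287/16402236612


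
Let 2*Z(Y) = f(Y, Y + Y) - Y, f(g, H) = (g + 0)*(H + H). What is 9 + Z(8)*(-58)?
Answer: -7183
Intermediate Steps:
f(g, H) = 2*H*g (f(g, H) = g*(2*H) = 2*H*g)
Z(Y) = 2*Y² - Y/2 (Z(Y) = (2*(Y + Y)*Y - Y)/2 = (2*(2*Y)*Y - Y)/2 = (4*Y² - Y)/2 = (-Y + 4*Y²)/2 = 2*Y² - Y/2)
9 + Z(8)*(-58) = 9 + ((½)*8*(-1 + 4*8))*(-58) = 9 + ((½)*8*(-1 + 32))*(-58) = 9 + ((½)*8*31)*(-58) = 9 + 124*(-58) = 9 - 7192 = -7183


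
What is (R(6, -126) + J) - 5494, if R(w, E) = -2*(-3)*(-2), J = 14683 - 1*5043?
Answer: 4134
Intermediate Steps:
J = 9640 (J = 14683 - 5043 = 9640)
R(w, E) = -12 (R(w, E) = 6*(-2) = -12)
(R(6, -126) + J) - 5494 = (-12 + 9640) - 5494 = 9628 - 5494 = 4134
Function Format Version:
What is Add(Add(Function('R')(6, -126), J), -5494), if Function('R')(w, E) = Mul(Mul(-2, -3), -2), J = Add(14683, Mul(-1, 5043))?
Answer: 4134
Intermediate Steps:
J = 9640 (J = Add(14683, -5043) = 9640)
Function('R')(w, E) = -12 (Function('R')(w, E) = Mul(6, -2) = -12)
Add(Add(Function('R')(6, -126), J), -5494) = Add(Add(-12, 9640), -5494) = Add(9628, -5494) = 4134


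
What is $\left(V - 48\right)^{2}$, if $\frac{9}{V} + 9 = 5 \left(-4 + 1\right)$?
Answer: $\frac{149769}{64} \approx 2340.1$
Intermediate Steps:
$V = - \frac{3}{8}$ ($V = \frac{9}{-9 + 5 \left(-4 + 1\right)} = \frac{9}{-9 + 5 \left(-3\right)} = \frac{9}{-9 - 15} = \frac{9}{-24} = 9 \left(- \frac{1}{24}\right) = - \frac{3}{8} \approx -0.375$)
$\left(V - 48\right)^{2} = \left(- \frac{3}{8} - 48\right)^{2} = \left(- \frac{387}{8}\right)^{2} = \frac{149769}{64}$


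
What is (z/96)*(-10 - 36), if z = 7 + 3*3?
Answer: -23/3 ≈ -7.6667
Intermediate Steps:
z = 16 (z = 7 + 9 = 16)
(z/96)*(-10 - 36) = (16/96)*(-10 - 36) = (16*(1/96))*(-46) = (⅙)*(-46) = -23/3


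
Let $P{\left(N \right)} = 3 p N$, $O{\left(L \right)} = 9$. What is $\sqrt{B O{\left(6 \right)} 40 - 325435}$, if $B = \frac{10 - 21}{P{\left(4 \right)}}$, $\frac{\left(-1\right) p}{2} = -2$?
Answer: $\frac{i \sqrt{1302070}}{2} \approx 570.54 i$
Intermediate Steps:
$p = 4$ ($p = \left(-2\right) \left(-2\right) = 4$)
$P{\left(N \right)} = 12 N$ ($P{\left(N \right)} = 3 \cdot 4 N = 12 N$)
$B = - \frac{11}{48}$ ($B = \frac{10 - 21}{12 \cdot 4} = - \frac{11}{48} \approx -0.22917$)
$\sqrt{B O{\left(6 \right)} 40 - 325435} = \sqrt{\left(- \frac{11}{48}\right) 9 \cdot 40 - 325435} = \sqrt{\left(- \frac{33}{16}\right) 40 - 325435} = \sqrt{- \frac{165}{2} - 325435} = \sqrt{- \frac{651035}{2}} = \frac{i \sqrt{1302070}}{2}$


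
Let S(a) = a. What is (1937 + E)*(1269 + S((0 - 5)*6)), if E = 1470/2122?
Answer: 2547250188/1061 ≈ 2.4008e+6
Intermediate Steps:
E = 735/1061 (E = 1470*(1/2122) = 735/1061 ≈ 0.69274)
(1937 + E)*(1269 + S((0 - 5)*6)) = (1937 + 735/1061)*(1269 + (0 - 5)*6) = 2055892*(1269 - 5*6)/1061 = 2055892*(1269 - 30)/1061 = (2055892/1061)*1239 = 2547250188/1061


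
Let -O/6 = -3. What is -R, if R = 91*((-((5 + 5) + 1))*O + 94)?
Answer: 9464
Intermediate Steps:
O = 18 (O = -6*(-3) = 18)
R = -9464 (R = 91*(-((5 + 5) + 1)*18 + 94) = 91*(-(10 + 1)*18 + 94) = 91*(-1*11*18 + 94) = 91*(-11*18 + 94) = 91*(-198 + 94) = 91*(-104) = -9464)
-R = -1*(-9464) = 9464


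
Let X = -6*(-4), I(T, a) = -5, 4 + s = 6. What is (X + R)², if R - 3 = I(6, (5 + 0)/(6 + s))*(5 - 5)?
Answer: 729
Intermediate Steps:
s = 2 (s = -4 + 6 = 2)
R = 3 (R = 3 - 5*(5 - 5) = 3 - 5*0 = 3 + 0 = 3)
X = 24
(X + R)² = (24 + 3)² = 27² = 729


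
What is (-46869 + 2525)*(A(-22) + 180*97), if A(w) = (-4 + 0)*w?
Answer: -778148512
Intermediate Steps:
A(w) = -4*w
(-46869 + 2525)*(A(-22) + 180*97) = (-46869 + 2525)*(-4*(-22) + 180*97) = -44344*(88 + 17460) = -44344*17548 = -778148512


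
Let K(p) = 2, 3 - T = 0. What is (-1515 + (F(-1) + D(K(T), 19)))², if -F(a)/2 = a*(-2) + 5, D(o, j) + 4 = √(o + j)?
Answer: (1533 - √21)² ≈ 2.3361e+6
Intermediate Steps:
T = 3 (T = 3 - 1*0 = 3 + 0 = 3)
D(o, j) = -4 + √(j + o) (D(o, j) = -4 + √(o + j) = -4 + √(j + o))
F(a) = -10 + 4*a (F(a) = -2*(a*(-2) + 5) = -2*(-2*a + 5) = -2*(5 - 2*a) = -10 + 4*a)
(-1515 + (F(-1) + D(K(T), 19)))² = (-1515 + ((-10 + 4*(-1)) + (-4 + √(19 + 2))))² = (-1515 + ((-10 - 4) + (-4 + √21)))² = (-1515 + (-14 + (-4 + √21)))² = (-1515 + (-18 + √21))² = (-1533 + √21)²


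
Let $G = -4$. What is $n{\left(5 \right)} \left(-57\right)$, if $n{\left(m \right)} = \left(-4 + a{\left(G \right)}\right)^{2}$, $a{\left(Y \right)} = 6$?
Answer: $-228$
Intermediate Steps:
$n{\left(m \right)} = 4$ ($n{\left(m \right)} = \left(-4 + 6\right)^{2} = 2^{2} = 4$)
$n{\left(5 \right)} \left(-57\right) = 4 \left(-57\right) = -228$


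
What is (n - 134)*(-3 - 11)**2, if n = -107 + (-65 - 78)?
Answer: -75264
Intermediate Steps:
n = -250 (n = -107 - 143 = -250)
(n - 134)*(-3 - 11)**2 = (-250 - 134)*(-3 - 11)**2 = -384*(-14)**2 = -384*196 = -75264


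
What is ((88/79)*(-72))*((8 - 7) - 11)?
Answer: 63360/79 ≈ 802.03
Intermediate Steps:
((88/79)*(-72))*((8 - 7) - 11) = ((88*(1/79))*(-72))*(1 - 11) = ((88/79)*(-72))*(-10) = -6336/79*(-10) = 63360/79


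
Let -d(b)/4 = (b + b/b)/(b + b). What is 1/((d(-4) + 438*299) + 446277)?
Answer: 2/1154475 ≈ 1.7324e-6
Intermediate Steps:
d(b) = -2*(1 + b)/b (d(b) = -4*(b + b/b)/(b + b) = -4*(b + 1)/(2*b) = -4*(1 + b)*1/(2*b) = -2*(1 + b)/b)
1/((d(-4) + 438*299) + 446277) = 1/(((-2 - 2/(-4)) + 438*299) + 446277) = 1/(((-2 - 2*(-1/4)) + 130962) + 446277) = 1/(((-2 + 1/2) + 130962) + 446277) = 1/((-3/2 + 130962) + 446277) = 1/(261921/2 + 446277) = 1/(1154475/2) = 2/1154475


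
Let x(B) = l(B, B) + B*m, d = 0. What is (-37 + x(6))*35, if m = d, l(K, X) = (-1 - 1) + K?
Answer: -1155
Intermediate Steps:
l(K, X) = -2 + K
m = 0
x(B) = -2 + B (x(B) = (-2 + B) + B*0 = (-2 + B) + 0 = -2 + B)
(-37 + x(6))*35 = (-37 + (-2 + 6))*35 = (-37 + 4)*35 = -33*35 = -1155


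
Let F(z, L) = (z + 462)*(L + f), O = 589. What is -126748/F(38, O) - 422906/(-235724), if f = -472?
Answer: -642193069/1723731750 ≈ -0.37256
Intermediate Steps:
F(z, L) = (-472 + L)*(462 + z) (F(z, L) = (z + 462)*(L - 472) = (462 + z)*(-472 + L) = (-472 + L)*(462 + z))
-126748/F(38, O) - 422906/(-235724) = -126748/(-218064 - 472*38 + 462*589 + 589*38) - 422906/(-235724) = -126748/(-218064 - 17936 + 272118 + 22382) - 422906*(-1/235724) = -126748/58500 + 211453/117862 = -126748*1/58500 + 211453/117862 = -31687/14625 + 211453/117862 = -642193069/1723731750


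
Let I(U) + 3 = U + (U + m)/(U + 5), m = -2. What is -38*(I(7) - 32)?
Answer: 6289/6 ≈ 1048.2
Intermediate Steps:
I(U) = -3 + U + (-2 + U)/(5 + U) (I(U) = -3 + (U + (U - 2)/(U + 5)) = -3 + (U + (-2 + U)/(5 + U)) = -3 + U + (-2 + U)/(5 + U))
-38*(I(7) - 32) = -38*((-17 + 7² + 3*7)/(5 + 7) - 32) = -38*((-17 + 49 + 21)/12 - 32) = -38*((1/12)*53 - 32) = -38*(53/12 - 32) = -38*(-331/12) = 6289/6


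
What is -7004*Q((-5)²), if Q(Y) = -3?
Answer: 21012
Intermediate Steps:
-7004*Q((-5)²) = -7004*(-3) = -1751*(-12) = 21012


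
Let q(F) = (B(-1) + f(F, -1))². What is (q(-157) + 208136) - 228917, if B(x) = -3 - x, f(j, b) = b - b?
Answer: -20777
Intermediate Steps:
f(j, b) = 0
q(F) = 4 (q(F) = ((-3 - 1*(-1)) + 0)² = ((-3 + 1) + 0)² = (-2 + 0)² = (-2)² = 4)
(q(-157) + 208136) - 228917 = (4 + 208136) - 228917 = 208140 - 228917 = -20777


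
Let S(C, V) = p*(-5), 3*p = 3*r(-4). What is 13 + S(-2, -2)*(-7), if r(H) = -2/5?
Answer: -1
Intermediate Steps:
r(H) = -⅖ (r(H) = -2*⅕ = -⅖)
p = -⅖ (p = (3*(-⅖))/3 = (⅓)*(-6/5) = -⅖ ≈ -0.40000)
S(C, V) = 2 (S(C, V) = -⅖*(-5) = 2)
13 + S(-2, -2)*(-7) = 13 + 2*(-7) = 13 - 14 = -1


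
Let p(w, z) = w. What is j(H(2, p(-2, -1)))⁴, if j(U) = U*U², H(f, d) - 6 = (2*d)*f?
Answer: 4096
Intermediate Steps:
H(f, d) = 6 + 2*d*f (H(f, d) = 6 + (2*d)*f = 6 + 2*d*f)
j(U) = U³
j(H(2, p(-2, -1)))⁴ = ((6 + 2*(-2)*2)³)⁴ = ((6 - 8)³)⁴ = ((-2)³)⁴ = (-8)⁴ = 4096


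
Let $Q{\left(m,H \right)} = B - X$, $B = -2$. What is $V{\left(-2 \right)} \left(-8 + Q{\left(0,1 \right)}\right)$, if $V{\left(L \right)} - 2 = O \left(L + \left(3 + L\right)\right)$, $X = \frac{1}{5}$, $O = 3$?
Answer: $\frac{51}{5} \approx 10.2$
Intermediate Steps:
$X = \frac{1}{5} \approx 0.2$
$Q{\left(m,H \right)} = - \frac{11}{5}$ ($Q{\left(m,H \right)} = -2 - \frac{1}{5} = - \frac{11}{5}$)
$V{\left(L \right)} = 11 + 6 L$ ($V{\left(L \right)} = 2 + 3 \left(L + \left(3 + L\right)\right) = 2 + 3 \left(3 + 2 L\right) = 2 + \left(9 + 6 L\right) = 11 + 6 L$)
$V{\left(-2 \right)} \left(-8 + Q{\left(0,1 \right)}\right) = \left(11 + 6 \left(-2\right)\right) \left(-8 - \frac{11}{5}\right) = \left(11 - 12\right) \left(- \frac{51}{5}\right) = \left(-1\right) \left(- \frac{51}{5}\right) = \frac{51}{5}$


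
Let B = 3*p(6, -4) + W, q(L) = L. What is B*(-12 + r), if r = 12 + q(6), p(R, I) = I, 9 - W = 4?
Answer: -42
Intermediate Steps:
W = 5 (W = 9 - 1*4 = 9 - 4 = 5)
r = 18 (r = 12 + 6 = 18)
B = -7 (B = 3*(-4) + 5 = -12 + 5 = -7)
B*(-12 + r) = -7*(-12 + 18) = -7*6 = -42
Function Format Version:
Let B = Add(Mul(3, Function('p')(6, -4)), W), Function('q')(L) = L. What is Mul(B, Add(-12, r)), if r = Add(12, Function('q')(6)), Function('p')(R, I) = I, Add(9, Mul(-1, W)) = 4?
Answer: -42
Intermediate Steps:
W = 5 (W = Add(9, Mul(-1, 4)) = Add(9, -4) = 5)
r = 18 (r = Add(12, 6) = 18)
B = -7 (B = Add(Mul(3, -4), 5) = Add(-12, 5) = -7)
Mul(B, Add(-12, r)) = Mul(-7, Add(-12, 18)) = Mul(-7, 6) = -42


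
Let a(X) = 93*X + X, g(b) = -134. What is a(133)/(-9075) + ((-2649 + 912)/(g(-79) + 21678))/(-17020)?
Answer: -916840718897/665522167200 ≈ -1.3776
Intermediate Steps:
a(X) = 94*X
a(133)/(-9075) + ((-2649 + 912)/(g(-79) + 21678))/(-17020) = (94*133)/(-9075) + ((-2649 + 912)/(-134 + 21678))/(-17020) = 12502*(-1/9075) - 1737/21544*(-1/17020) = -12502/9075 - 1737*1/21544*(-1/17020) = -12502/9075 - 1737/21544*(-1/17020) = -12502/9075 + 1737/366678880 = -916840718897/665522167200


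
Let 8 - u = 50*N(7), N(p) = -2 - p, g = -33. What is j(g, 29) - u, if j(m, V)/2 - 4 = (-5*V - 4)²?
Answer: 43952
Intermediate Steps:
u = 458 (u = 8 - 50*(-2 - 1*7) = 8 - 50*(-2 - 7) = 8 - 50*(-9) = 8 - 1*(-450) = 8 + 450 = 458)
j(m, V) = 8 + 2*(-4 - 5*V)² (j(m, V) = 8 + 2*(-5*V - 4)² = 8 + 2*(-4 - 5*V)²)
j(g, 29) - u = (8 + 2*(4 + 5*29)²) - 1*458 = (8 + 2*(4 + 145)²) - 458 = (8 + 2*149²) - 458 = (8 + 2*22201) - 458 = (8 + 44402) - 458 = 44410 - 458 = 43952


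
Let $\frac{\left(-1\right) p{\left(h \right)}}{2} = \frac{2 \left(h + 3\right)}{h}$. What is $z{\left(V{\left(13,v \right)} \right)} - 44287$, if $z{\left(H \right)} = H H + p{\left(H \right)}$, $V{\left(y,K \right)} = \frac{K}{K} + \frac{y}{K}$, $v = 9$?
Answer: $- \frac{39462331}{891} \approx -44290.0$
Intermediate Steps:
$V{\left(y,K \right)} = 1 + \frac{y}{K}$
$p{\left(h \right)} = - \frac{2 \left(6 + 2 h\right)}{h}$ ($p{\left(h \right)} = - 2 \frac{2 \left(h + 3\right)}{h} = - 2 \frac{2 \left(3 + h\right)}{h} = - 2 \frac{6 + 2 h}{h} = - \frac{2 \left(6 + 2 h\right)}{h}$)
$z{\left(H \right)} = -4 + H^{2} - \frac{12}{H}$ ($z{\left(H \right)} = H H - \left(4 + \frac{12}{H}\right) = H^{2} - \left(4 + \frac{12}{H}\right) = -4 + H^{2} - \frac{12}{H}$)
$z{\left(V{\left(13,v \right)} \right)} - 44287 = \left(-4 + \left(\frac{9 + 13}{9}\right)^{2} - \frac{12}{\frac{1}{9} \left(9 + 13\right)}\right) - 44287 = \left(-4 + \left(\frac{1}{9} \cdot 22\right)^{2} - \frac{12}{\frac{1}{9} \cdot 22}\right) - 44287 = \left(-4 + \left(\frac{22}{9}\right)^{2} - \frac{12}{\frac{22}{9}}\right) - 44287 = \left(-4 + \frac{484}{81} - \frac{54}{11}\right) - 44287 = - \frac{2614}{891} - 44287 = - \frac{39462331}{891}$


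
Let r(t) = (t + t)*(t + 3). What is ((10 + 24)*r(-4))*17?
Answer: 4624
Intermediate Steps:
r(t) = 2*t*(3 + t) (r(t) = (2*t)*(3 + t) = 2*t*(3 + t))
((10 + 24)*r(-4))*17 = ((10 + 24)*(2*(-4)*(3 - 4)))*17 = (34*(2*(-4)*(-1)))*17 = (34*8)*17 = 272*17 = 4624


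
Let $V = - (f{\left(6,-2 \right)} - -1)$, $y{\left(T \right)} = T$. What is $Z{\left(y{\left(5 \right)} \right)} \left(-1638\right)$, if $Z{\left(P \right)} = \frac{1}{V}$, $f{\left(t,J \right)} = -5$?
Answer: $- \frac{819}{2} \approx -409.5$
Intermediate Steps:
$V = 4$ ($V = - (-5 - -1) = - (-5 + 1) = \left(-1\right) \left(-4\right) = 4$)
$Z{\left(P \right)} = \frac{1}{4}$
$Z{\left(y{\left(5 \right)} \right)} \left(-1638\right) = \frac{1}{4} \left(-1638\right) = - \frac{819}{2}$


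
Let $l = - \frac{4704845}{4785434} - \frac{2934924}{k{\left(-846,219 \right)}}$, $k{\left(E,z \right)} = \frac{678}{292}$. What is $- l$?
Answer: $\frac{683518273035597}{540754042} \approx 1.264 \cdot 10^{6}$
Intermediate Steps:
$k{\left(E,z \right)} = \frac{339}{146}$ ($k{\left(E,z \right)} = 678 \cdot \frac{1}{292} = \frac{339}{146}$)
$l = - \frac{683518273035597}{540754042}$ ($l = - \frac{4704845}{4785434} - \frac{2934924}{\frac{339}{146}} = \left(-4704845\right) \frac{1}{4785434} - \frac{142832968}{113} = - \frac{4704845}{4785434} - \frac{142832968}{113} = - \frac{683518273035597}{540754042} \approx -1.264 \cdot 10^{6}$)
$- l = \left(-1\right) \left(- \frac{683518273035597}{540754042}\right) = \frac{683518273035597}{540754042}$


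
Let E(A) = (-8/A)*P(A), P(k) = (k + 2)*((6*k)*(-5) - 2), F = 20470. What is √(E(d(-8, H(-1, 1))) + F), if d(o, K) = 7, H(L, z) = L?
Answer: √1109878/7 ≈ 150.50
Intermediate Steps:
P(k) = (-2 - 30*k)*(2 + k) (P(k) = (2 + k)*(-30*k - 2) = (2 + k)*(-2 - 30*k) = (-2 - 30*k)*(2 + k))
E(A) = -8*(-4 - 62*A - 30*A²)/A (E(A) = (-8/A)*(-4 - 62*A - 30*A²) = -8*(-4 - 62*A - 30*A²)/A)
√(E(d(-8, H(-1, 1))) + F) = √((496 + 32/7 + 240*7) + 20470) = √((496 + 32*(⅐) + 1680) + 20470) = √((496 + 32/7 + 1680) + 20470) = √(15264/7 + 20470) = √(158554/7) = √1109878/7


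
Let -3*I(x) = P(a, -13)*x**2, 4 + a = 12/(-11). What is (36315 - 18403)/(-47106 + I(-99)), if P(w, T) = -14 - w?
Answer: -2239/2250 ≈ -0.99511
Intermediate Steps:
a = -56/11 (a = -4 + 12/(-11) = -4 + 12*(-1/11) = -4 - 12/11 = -56/11 ≈ -5.0909)
I(x) = 98*x**2/33 (I(x) = -(-14 - 1*(-56/11))*x**2/3 = -(-14 + 56/11)*x**2/3 = -(-98)*x**2/33 = 98*x**2/33)
(36315 - 18403)/(-47106 + I(-99)) = (36315 - 18403)/(-47106 + (98/33)*(-99)**2) = 17912/(-47106 + (98/33)*9801) = 17912/(-47106 + 29106) = 17912/(-18000) = 17912*(-1/18000) = -2239/2250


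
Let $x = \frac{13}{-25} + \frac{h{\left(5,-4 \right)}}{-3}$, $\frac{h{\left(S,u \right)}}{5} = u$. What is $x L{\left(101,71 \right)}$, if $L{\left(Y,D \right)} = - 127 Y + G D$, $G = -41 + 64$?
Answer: $- \frac{5160434}{75} \approx -68806.0$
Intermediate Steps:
$G = 23$
$h{\left(S,u \right)} = 5 u$
$L{\left(Y,D \right)} = - 127 Y + 23 D$
$x = \frac{461}{75}$ ($x = \frac{13}{-25} + \frac{5 \left(-4\right)}{-3} = 13 \left(- \frac{1}{25}\right) - - \frac{20}{3} = - \frac{13}{25} + \frac{20}{3} = \frac{461}{75} \approx 6.1467$)
$x L{\left(101,71 \right)} = \frac{461 \left(\left(-127\right) 101 + 23 \cdot 71\right)}{75} = \frac{461 \left(-12827 + 1633\right)}{75} = \frac{461}{75} \left(-11194\right) = - \frac{5160434}{75}$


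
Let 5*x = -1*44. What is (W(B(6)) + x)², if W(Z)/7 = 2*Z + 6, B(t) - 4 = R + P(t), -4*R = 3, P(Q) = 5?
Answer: 2211169/100 ≈ 22112.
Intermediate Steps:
x = -44/5 (x = (-1*44)/5 = (⅕)*(-44) = -44/5 ≈ -8.8000)
R = -¾ (R = -¼*3 = -¾ ≈ -0.75000)
B(t) = 33/4 (B(t) = 4 + (-¾ + 5) = 4 + 17/4 = 33/4)
W(Z) = 42 + 14*Z (W(Z) = 7*(2*Z + 6) = 7*(6 + 2*Z) = 42 + 14*Z)
(W(B(6)) + x)² = ((42 + 14*(33/4)) - 44/5)² = ((42 + 231/2) - 44/5)² = (315/2 - 44/5)² = (1487/10)² = 2211169/100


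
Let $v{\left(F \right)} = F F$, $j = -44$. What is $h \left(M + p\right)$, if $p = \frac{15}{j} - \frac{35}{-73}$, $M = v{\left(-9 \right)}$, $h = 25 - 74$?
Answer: $- \frac{12770233}{3212} \approx -3975.8$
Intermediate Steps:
$v{\left(F \right)} = F^{2}$
$h = -49$
$M = 81$ ($M = \left(-9\right)^{2} = 81$)
$p = \frac{445}{3212}$ ($p = \frac{15}{-44} - \frac{35}{-73} = 15 \left(- \frac{1}{44}\right) - - \frac{35}{73} = - \frac{15}{44} + \frac{35}{73} = \frac{445}{3212} \approx 0.13854$)
$h \left(M + p\right) = - 49 \left(81 + \frac{445}{3212}\right) = \left(-49\right) \frac{260617}{3212} = - \frac{12770233}{3212}$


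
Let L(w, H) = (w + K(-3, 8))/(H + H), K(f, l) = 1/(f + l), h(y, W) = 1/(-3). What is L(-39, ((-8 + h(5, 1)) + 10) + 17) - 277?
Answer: -77851/280 ≈ -278.04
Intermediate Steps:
h(y, W) = -1/3
L(w, H) = (1/5 + w)/(2*H) (L(w, H) = (w + 1/(-3 + 8))/(H + H) = (w + 1/5)/((2*H)) = (w + 1/5)*(1/(2*H)) = (1/5 + w)*(1/(2*H)) = (1/5 + w)/(2*H))
L(-39, ((-8 + h(5, 1)) + 10) + 17) - 277 = (1 + 5*(-39))/(10*(((-8 - 1/3) + 10) + 17)) - 277 = (1 - 195)/(10*((-25/3 + 10) + 17)) - 277 = (1/10)*(-194)/(5/3 + 17) - 277 = (1/10)*(-194)/(56/3) - 277 = (1/10)*(3/56)*(-194) - 277 = -291/280 - 277 = -77851/280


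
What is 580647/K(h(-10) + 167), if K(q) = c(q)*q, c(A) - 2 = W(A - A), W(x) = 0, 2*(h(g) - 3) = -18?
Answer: 580647/322 ≈ 1803.3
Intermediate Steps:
h(g) = -6 (h(g) = 3 + (½)*(-18) = 3 - 9 = -6)
c(A) = 2 (c(A) = 2 + 0 = 2)
K(q) = 2*q
580647/K(h(-10) + 167) = 580647/((2*(-6 + 167))) = 580647/((2*161)) = 580647/322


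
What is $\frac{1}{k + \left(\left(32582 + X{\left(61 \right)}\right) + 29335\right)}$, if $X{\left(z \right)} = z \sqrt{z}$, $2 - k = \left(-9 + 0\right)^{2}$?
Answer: $\frac{61838}{3823711263} - \frac{61 \sqrt{61}}{3823711263} \approx 1.6048 \cdot 10^{-5}$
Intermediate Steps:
$k = -79$ ($k = 2 - \left(-9 + 0\right)^{2} = 2 - \left(-9\right)^{2} = 2 - 81 = -79$)
$X{\left(z \right)} = z^{\frac{3}{2}}$
$\frac{1}{k + \left(\left(32582 + X{\left(61 \right)}\right) + 29335\right)} = \frac{1}{-79 + \left(\left(32582 + 61^{\frac{3}{2}}\right) + 29335\right)} = \frac{1}{-79 + \left(\left(32582 + 61 \sqrt{61}\right) + 29335\right)} = \frac{1}{-79 + \left(61917 + 61 \sqrt{61}\right)} = \frac{1}{61838 + 61 \sqrt{61}}$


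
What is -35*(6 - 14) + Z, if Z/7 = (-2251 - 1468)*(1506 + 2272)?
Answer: -98352394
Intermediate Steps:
Z = -98352674 (Z = 7*((-2251 - 1468)*(1506 + 2272)) = 7*(-3719*3778) = 7*(-14050382) = -98352674)
-35*(6 - 14) + Z = -35*(6 - 14) - 98352674 = -35*(-8) - 98352674 = 280 - 98352674 = -98352394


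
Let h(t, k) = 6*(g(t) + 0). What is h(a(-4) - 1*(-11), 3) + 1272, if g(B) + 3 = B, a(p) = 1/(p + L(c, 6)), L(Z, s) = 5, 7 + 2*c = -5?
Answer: 1326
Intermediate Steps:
c = -6 (c = -7/2 + (½)*(-5) = -7/2 - 5/2 = -6)
a(p) = 1/(5 + p) (a(p) = 1/(p + 5) = 1/(5 + p))
g(B) = -3 + B
h(t, k) = -18 + 6*t (h(t, k) = 6*((-3 + t) + 0) = 6*(-3 + t) = -18 + 6*t)
h(a(-4) - 1*(-11), 3) + 1272 = (-18 + 6*(1/(5 - 4) - 1*(-11))) + 1272 = (-18 + 6*(1/1 + 11)) + 1272 = (-18 + 6*(1 + 11)) + 1272 = (-18 + 6*12) + 1272 = (-18 + 72) + 1272 = 54 + 1272 = 1326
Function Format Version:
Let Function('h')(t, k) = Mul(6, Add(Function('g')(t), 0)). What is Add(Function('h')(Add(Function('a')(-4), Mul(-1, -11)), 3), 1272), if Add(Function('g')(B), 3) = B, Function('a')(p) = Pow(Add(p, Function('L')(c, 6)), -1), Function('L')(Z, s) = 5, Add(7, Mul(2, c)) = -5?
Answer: 1326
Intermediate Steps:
c = -6 (c = Add(Rational(-7, 2), Mul(Rational(1, 2), -5)) = Add(Rational(-7, 2), Rational(-5, 2)) = -6)
Function('a')(p) = Pow(Add(5, p), -1) (Function('a')(p) = Pow(Add(p, 5), -1) = Pow(Add(5, p), -1))
Function('g')(B) = Add(-3, B)
Function('h')(t, k) = Add(-18, Mul(6, t)) (Function('h')(t, k) = Mul(6, Add(Add(-3, t), 0)) = Mul(6, Add(-3, t)) = Add(-18, Mul(6, t)))
Add(Function('h')(Add(Function('a')(-4), Mul(-1, -11)), 3), 1272) = Add(Add(-18, Mul(6, Add(Pow(Add(5, -4), -1), Mul(-1, -11)))), 1272) = Add(Add(-18, Mul(6, Add(Pow(1, -1), 11))), 1272) = Add(Add(-18, Mul(6, Add(1, 11))), 1272) = Add(Add(-18, Mul(6, 12)), 1272) = Add(Add(-18, 72), 1272) = Add(54, 1272) = 1326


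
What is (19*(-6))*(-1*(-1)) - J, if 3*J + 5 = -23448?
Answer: 23111/3 ≈ 7703.7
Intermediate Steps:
J = -23453/3 (J = -5/3 + (1/3)*(-23448) = -5/3 - 7816 = -23453/3 ≈ -7817.7)
(19*(-6))*(-1*(-1)) - J = (19*(-6))*(-1*(-1)) - 1*(-23453/3) = -114*1 + 23453/3 = -114 + 23453/3 = 23111/3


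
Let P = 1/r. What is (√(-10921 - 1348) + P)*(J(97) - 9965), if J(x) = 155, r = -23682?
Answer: 1635/3947 - 9810*I*√12269 ≈ 0.41424 - 1.0866e+6*I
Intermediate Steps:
P = -1/23682 (P = 1/(-23682) = -1/23682 ≈ -4.2226e-5)
(√(-10921 - 1348) + P)*(J(97) - 9965) = (√(-10921 - 1348) - 1/23682)*(155 - 9965) = (√(-12269) - 1/23682)*(-9810) = (I*√12269 - 1/23682)*(-9810) = (-1/23682 + I*√12269)*(-9810) = 1635/3947 - 9810*I*√12269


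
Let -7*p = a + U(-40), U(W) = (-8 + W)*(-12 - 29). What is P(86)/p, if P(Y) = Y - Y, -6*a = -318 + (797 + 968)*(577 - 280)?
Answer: 0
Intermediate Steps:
U(W) = 328 - 41*W (U(W) = (-8 + W)*(-41) = 328 - 41*W)
a = -174629/2 (a = -(-318 + (797 + 968)*(577 - 280))/6 = -(-318 + 1765*297)/6 = -(-318 + 524205)/6 = -1/6*523887 = -174629/2 ≈ -87315.)
P(Y) = 0
p = 170693/14 (p = -(-174629/2 + (328 - 41*(-40)))/7 = -(-174629/2 + (328 + 1640))/7 = -(-174629/2 + 1968)/7 = -1/7*(-170693/2) = 170693/14 ≈ 12192.)
P(86)/p = 0/(170693/14) = 0*(14/170693) = 0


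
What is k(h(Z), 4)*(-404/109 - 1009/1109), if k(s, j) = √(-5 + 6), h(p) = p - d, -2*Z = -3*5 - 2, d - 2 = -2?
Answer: -558017/120881 ≈ -4.6162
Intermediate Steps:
d = 0 (d = 2 - 2 = 0)
Z = 17/2 (Z = -(-3*5 - 2)/2 = -(-15 - 2)/2 = -½*(-17) = 17/2 ≈ 8.5000)
h(p) = p (h(p) = p - 1*0 = p + 0 = p)
k(s, j) = 1 (k(s, j) = √1 = 1)
k(h(Z), 4)*(-404/109 - 1009/1109) = 1*(-404/109 - 1009/1109) = 1*(-558017/120881) = -558017/120881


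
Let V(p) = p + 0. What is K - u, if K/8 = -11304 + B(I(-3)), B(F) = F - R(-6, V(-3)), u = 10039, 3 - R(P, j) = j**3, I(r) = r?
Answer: -100735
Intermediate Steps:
V(p) = p
R(P, j) = 3 - j**3
B(F) = -30 + F (B(F) = F - (3 - 1*(-3)**3) = F - (3 - 1*(-27)) = F - (3 + 27) = F - 1*30 = F - 30 = -30 + F)
K = -90696 (K = 8*(-11304 + (-30 - 3)) = 8*(-11304 - 33) = 8*(-11337) = -90696)
K - u = -90696 - 1*10039 = -90696 - 10039 = -100735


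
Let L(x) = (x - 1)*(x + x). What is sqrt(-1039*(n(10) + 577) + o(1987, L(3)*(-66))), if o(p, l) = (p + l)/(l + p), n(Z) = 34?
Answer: 2*I*sqrt(158707) ≈ 796.76*I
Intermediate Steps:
L(x) = 2*x*(-1 + x) (L(x) = (-1 + x)*(2*x) = 2*x*(-1 + x))
o(p, l) = 1 (o(p, l) = (l + p)/(l + p) = 1)
sqrt(-1039*(n(10) + 577) + o(1987, L(3)*(-66))) = sqrt(-1039*(34 + 577) + 1) = sqrt(-1039*611 + 1) = sqrt(-634829 + 1) = sqrt(-634828) = 2*I*sqrt(158707)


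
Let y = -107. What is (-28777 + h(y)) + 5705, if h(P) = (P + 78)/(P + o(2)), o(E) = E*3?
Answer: -2330243/101 ≈ -23072.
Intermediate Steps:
o(E) = 3*E
h(P) = (78 + P)/(6 + P) (h(P) = (P + 78)/(P + 3*2) = (78 + P)/(P + 6) = (78 + P)/(6 + P))
(-28777 + h(y)) + 5705 = (-28777 + (78 - 107)/(6 - 107)) + 5705 = (-28777 - 29/(-101)) + 5705 = (-28777 - 1/101*(-29)) + 5705 = (-28777 + 29/101) + 5705 = -2906448/101 + 5705 = -2330243/101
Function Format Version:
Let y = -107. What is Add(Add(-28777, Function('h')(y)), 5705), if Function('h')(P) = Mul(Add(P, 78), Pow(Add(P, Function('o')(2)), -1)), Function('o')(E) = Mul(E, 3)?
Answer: Rational(-2330243, 101) ≈ -23072.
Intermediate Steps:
Function('o')(E) = Mul(3, E)
Function('h')(P) = Mul(Pow(Add(6, P), -1), Add(78, P)) (Function('h')(P) = Mul(Add(P, 78), Pow(Add(P, Mul(3, 2)), -1)) = Mul(Add(78, P), Pow(Add(P, 6), -1)) = Mul(Add(78, P), Pow(Add(6, P), -1)) = Mul(Pow(Add(6, P), -1), Add(78, P)))
Add(Add(-28777, Function('h')(y)), 5705) = Add(Add(-28777, Mul(Pow(Add(6, -107), -1), Add(78, -107))), 5705) = Add(Add(-28777, Mul(Pow(-101, -1), -29)), 5705) = Add(Add(-28777, Mul(Rational(-1, 101), -29)), 5705) = Add(Add(-28777, Rational(29, 101)), 5705) = Add(Rational(-2906448, 101), 5705) = Rational(-2330243, 101)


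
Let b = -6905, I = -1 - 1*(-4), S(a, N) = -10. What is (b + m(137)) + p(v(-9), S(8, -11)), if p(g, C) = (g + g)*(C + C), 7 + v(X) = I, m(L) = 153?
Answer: -6592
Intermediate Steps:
I = 3 (I = -1 + 4 = 3)
v(X) = -4 (v(X) = -7 + 3 = -4)
p(g, C) = 4*C*g (p(g, C) = (2*g)*(2*C) = 4*C*g)
(b + m(137)) + p(v(-9), S(8, -11)) = (-6905 + 153) + 4*(-10)*(-4) = -6752 + 160 = -6592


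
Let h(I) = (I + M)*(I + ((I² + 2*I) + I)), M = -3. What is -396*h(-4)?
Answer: 0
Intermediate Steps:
h(I) = (-3 + I)*(I² + 4*I) (h(I) = (I - 3)*(I + ((I² + 2*I) + I)) = (-3 + I)*(I + (I² + 3*I)) = (-3 + I)*(I² + 4*I))
-396*h(-4) = -(-1584)*(-12 - 4 + (-4)²) = -(-1584)*(-12 - 4 + 16) = -(-1584)*0 = -396*0 = 0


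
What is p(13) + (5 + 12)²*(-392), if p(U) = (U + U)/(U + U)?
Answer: -113287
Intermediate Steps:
p(U) = 1 (p(U) = (2*U)/((2*U)) = (2*U)*(1/(2*U)) = 1)
p(13) + (5 + 12)²*(-392) = 1 + (5 + 12)²*(-392) = 1 + 17²*(-392) = 1 + 289*(-392) = 1 - 113288 = -113287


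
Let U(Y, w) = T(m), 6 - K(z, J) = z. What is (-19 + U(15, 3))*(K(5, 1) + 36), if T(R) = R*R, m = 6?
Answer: 629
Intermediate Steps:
K(z, J) = 6 - z
T(R) = R²
U(Y, w) = 36 (U(Y, w) = 6² = 36)
(-19 + U(15, 3))*(K(5, 1) + 36) = (-19 + 36)*((6 - 1*5) + 36) = 17*((6 - 5) + 36) = 17*(1 + 36) = 17*37 = 629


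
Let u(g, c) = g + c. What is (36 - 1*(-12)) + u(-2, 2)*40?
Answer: 48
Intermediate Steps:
u(g, c) = c + g
(36 - 1*(-12)) + u(-2, 2)*40 = (36 - 1*(-12)) + (2 - 2)*40 = (36 + 12) + 0*40 = 48 + 0 = 48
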